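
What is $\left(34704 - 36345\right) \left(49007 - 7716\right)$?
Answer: $-67758531$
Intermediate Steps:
$\left(34704 - 36345\right) \left(49007 - 7716\right) = \left(-1641\right) 41291 = -67758531$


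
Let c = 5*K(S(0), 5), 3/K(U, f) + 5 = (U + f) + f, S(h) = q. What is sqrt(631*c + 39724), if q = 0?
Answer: sqrt(41617) ≈ 204.00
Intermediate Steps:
S(h) = 0
K(U, f) = 3/(-5 + U + 2*f) (K(U, f) = 3/(-5 + ((U + f) + f)) = 3/(-5 + (U + 2*f)) = 3/(-5 + U + 2*f))
c = 3 (c = 5*(3/(-5 + 0 + 2*5)) = 5*(3/(-5 + 0 + 10)) = 5*(3/5) = 3)
sqrt(631*c + 39724) = sqrt(631*3 + 39724) = sqrt(1893 + 39724) = sqrt(41617)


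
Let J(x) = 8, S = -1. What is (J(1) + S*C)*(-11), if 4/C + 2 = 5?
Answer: -220/3 ≈ -73.333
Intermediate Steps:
C = 4/3 (C = 4/(-2 + 5) = 4/3 ≈ 1.3333)
(J(1) + S*C)*(-11) = (8 - 1*4/3)*(-11) = (8 - 4/3)*(-11) = (20/3)*(-11) = -220/3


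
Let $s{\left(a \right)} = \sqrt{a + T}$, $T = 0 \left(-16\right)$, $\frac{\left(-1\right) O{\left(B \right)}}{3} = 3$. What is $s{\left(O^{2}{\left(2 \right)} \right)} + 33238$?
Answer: $33247$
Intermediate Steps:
$O{\left(B \right)} = -9$ ($O{\left(B \right)} = \left(-3\right) 3 = -9$)
$T = 0$
$s{\left(a \right)} = \sqrt{a}$ ($s{\left(a \right)} = \sqrt{a + 0} = \sqrt{a}$)
$s{\left(O^{2}{\left(2 \right)} \right)} + 33238 = \sqrt{\left(-9\right)^{2}} + 33238 = \sqrt{81} + 33238 = 9 + 33238 = 33247$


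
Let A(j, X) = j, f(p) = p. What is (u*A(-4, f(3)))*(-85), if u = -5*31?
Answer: -52700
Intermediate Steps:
u = -155
(u*A(-4, f(3)))*(-85) = -155*(-4)*(-85) = 620*(-85) = -52700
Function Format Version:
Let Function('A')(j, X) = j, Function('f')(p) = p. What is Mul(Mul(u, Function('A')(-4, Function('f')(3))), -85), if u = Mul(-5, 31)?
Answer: -52700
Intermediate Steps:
u = -155
Mul(Mul(u, Function('A')(-4, Function('f')(3))), -85) = Mul(Mul(-155, -4), -85) = Mul(620, -85) = -52700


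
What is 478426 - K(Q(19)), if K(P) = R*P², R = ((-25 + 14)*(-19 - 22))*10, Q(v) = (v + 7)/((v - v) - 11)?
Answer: 4985526/11 ≈ 4.5323e+5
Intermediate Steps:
Q(v) = -7/11 - v/11 (Q(v) = (7 + v)/(0 - 11) = (7 + v)/(-11) = (7 + v)*(-1/11) = -7/11 - v/11)
R = 4510 (R = -11*(-41)*10 = 451*10 = 4510)
K(P) = 4510*P²
478426 - K(Q(19)) = 478426 - 4510*(-7/11 - 1/11*19)² = 478426 - 4510*(-7/11 - 19/11)² = 478426 - 4510*(-26/11)² = 478426 - 4510*676/121 = 478426 - 1*277160/11 = 478426 - 277160/11 = 4985526/11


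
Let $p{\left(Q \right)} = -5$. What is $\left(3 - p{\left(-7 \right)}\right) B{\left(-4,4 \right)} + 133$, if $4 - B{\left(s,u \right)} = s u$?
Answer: $293$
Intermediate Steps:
$B{\left(s,u \right)} = 4 - s u$
$\left(3 - p{\left(-7 \right)}\right) B{\left(-4,4 \right)} + 133 = \left(3 - -5\right) \left(4 - \left(-4\right) 4\right) + 133 = \left(3 + 5\right) \left(4 + 16\right) + 133 = 8 \cdot 20 + 133 = 160 + 133 = 293$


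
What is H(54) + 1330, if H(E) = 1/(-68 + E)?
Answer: 18619/14 ≈ 1329.9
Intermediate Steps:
H(54) + 1330 = 1/(-68 + 54) + 1330 = 1/(-14) + 1330 = -1/14 + 1330 = 18619/14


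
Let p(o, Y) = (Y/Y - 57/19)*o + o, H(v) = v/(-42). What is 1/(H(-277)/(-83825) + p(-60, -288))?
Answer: 3520650/211238723 ≈ 0.016667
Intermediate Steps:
H(v) = -v/42 (H(v) = v*(-1/42) = -v/42)
p(o, Y) = -o (p(o, Y) = (1 - 57*1/19)*o + o = (1 - 3)*o + o = -2*o + o = -o)
1/(H(-277)/(-83825) + p(-60, -288)) = 1/(-1/42*(-277)/(-83825) - 1*(-60)) = 1/((277/42)*(-1/83825) + 60) = 1/(-277/3520650 + 60) = 1/(211238723/3520650) = 3520650/211238723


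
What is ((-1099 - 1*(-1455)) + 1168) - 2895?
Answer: -1371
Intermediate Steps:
((-1099 - 1*(-1455)) + 1168) - 2895 = ((-1099 + 1455) + 1168) - 2895 = (356 + 1168) - 2895 = 1524 - 2895 = -1371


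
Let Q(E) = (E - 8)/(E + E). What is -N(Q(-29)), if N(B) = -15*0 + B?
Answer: -37/58 ≈ -0.63793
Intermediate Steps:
Q(E) = (-8 + E)/(2*E) (Q(E) = (-8 + E)/((2*E)) = (-8 + E)*(1/(2*E)) = (-8 + E)/(2*E))
N(B) = B (N(B) = 0 + B = B)
-N(Q(-29)) = -(-8 - 29)/(2*(-29)) = -(-1)*(-37)/(2*29) = -1*37/58 = -37/58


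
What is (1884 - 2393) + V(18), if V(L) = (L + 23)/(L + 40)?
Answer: -29481/58 ≈ -508.29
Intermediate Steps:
V(L) = (23 + L)/(40 + L)
(1884 - 2393) + V(18) = (1884 - 2393) + (23 + 18)/(40 + 18) = -509 + 41/58 = -29481/58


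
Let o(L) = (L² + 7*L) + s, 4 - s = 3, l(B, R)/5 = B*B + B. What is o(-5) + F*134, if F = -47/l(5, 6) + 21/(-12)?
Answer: -42823/150 ≈ -285.49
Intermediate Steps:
l(B, R) = 5*B + 5*B² (l(B, R) = 5*(B*B + B) = 5*(B² + B) = 5*(B + B²) = 5*B + 5*B²)
s = 1 (s = 4 - 1*3 = 4 - 3 = 1)
F = -619/300 (F = -47*1/(25*(1 + 5)) + 21/(-12) = -47/(5*5*6) + 21*(-1/12) = -47/150 - 7/4 = -619/300 ≈ -2.0633)
o(L) = 1 + L² + 7*L (o(L) = (L² + 7*L) + 1 = 1 + L² + 7*L)
o(-5) + F*134 = (1 + (-5)² + 7*(-5)) - 619/300*134 = (1 + 25 - 35) - 41473/150 = -9 - 41473/150 = -42823/150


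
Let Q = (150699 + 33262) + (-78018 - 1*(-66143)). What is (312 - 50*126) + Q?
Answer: 166098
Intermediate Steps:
Q = 172086 (Q = 183961 + (-78018 + 66143) = 183961 - 11875 = 172086)
(312 - 50*126) + Q = (312 - 50*126) + 172086 = (312 - 6300) + 172086 = -5988 + 172086 = 166098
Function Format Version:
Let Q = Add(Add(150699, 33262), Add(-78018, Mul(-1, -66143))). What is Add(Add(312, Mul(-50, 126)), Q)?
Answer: 166098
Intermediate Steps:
Q = 172086 (Q = Add(183961, Add(-78018, 66143)) = Add(183961, -11875) = 172086)
Add(Add(312, Mul(-50, 126)), Q) = Add(Add(312, Mul(-50, 126)), 172086) = Add(Add(312, -6300), 172086) = Add(-5988, 172086) = 166098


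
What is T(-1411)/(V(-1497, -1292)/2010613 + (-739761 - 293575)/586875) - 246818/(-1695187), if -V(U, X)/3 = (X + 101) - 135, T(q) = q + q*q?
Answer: -153060959542009778319401/135308796593310491 ≈ -1.1312e+6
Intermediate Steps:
T(q) = q + q**2
V(U, X) = 102 - 3*X (V(U, X) = -3*((X + 101) - 135) = -3*((101 + X) - 135) = -3*(-34 + X) = 102 - 3*X)
T(-1411)/(V(-1497, -1292)/2010613 + (-739761 - 293575)/586875) - 246818/(-1695187) = (-1411*(1 - 1411))/((102 - 3*(-1292))/2010613 + (-739761 - 293575)/586875) - 246818/(-1695187) = (-1411*(-1410))/((102 + 3876)*(1/2010613) - 1033336*1/586875) - 246818*(-1/1695187) = 1989510/(3978*(1/2010613) - 1033336/586875) + 18986/130399 = 1989510/(3978/2010613 - 1033336/586875) + 18986/130399 = 1989510/(-2075304206218/1179978504375) + 18986/130399 = 1989510*(-1179978504375/2075304206218) + 18986/130399 = -1173789517119553125/1037652103109 + 18986/130399 = -153060959542009778319401/135308796593310491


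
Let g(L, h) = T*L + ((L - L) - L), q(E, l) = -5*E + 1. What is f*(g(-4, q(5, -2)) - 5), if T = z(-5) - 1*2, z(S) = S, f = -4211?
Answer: -113697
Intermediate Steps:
q(E, l) = 1 - 5*E
T = -7 (T = -5 - 1*2 = -5 - 2 = -7)
g(L, h) = -8*L (g(L, h) = -7*L + ((L - L) - L) = -7*L + (0 - L) = -7*L - L = -8*L)
f*(g(-4, q(5, -2)) - 5) = -4211*(-8*(-4) - 5) = -4211*(32 - 5) = -4211*27 = -113697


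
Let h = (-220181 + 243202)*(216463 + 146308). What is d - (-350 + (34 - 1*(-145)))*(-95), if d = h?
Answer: 8351334946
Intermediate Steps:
h = 8351351191 (h = 23021*362771 = 8351351191)
d = 8351351191
d - (-350 + (34 - 1*(-145)))*(-95) = 8351351191 - (-350 + (34 - 1*(-145)))*(-95) = 8351351191 - (-350 + (34 + 145))*(-95) = 8351351191 - (-350 + 179)*(-95) = 8351351191 - (-171)*(-95) = 8351351191 - 1*16245 = 8351351191 - 16245 = 8351334946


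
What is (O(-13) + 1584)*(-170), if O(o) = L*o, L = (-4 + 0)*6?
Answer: -322320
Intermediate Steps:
L = -24 (L = -4*6 = -24)
O(o) = -24*o
(O(-13) + 1584)*(-170) = (-24*(-13) + 1584)*(-170) = (312 + 1584)*(-170) = 1896*(-170) = -322320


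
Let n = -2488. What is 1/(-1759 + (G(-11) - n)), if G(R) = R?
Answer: 1/718 ≈ 0.0013928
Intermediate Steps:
1/(-1759 + (G(-11) - n)) = 1/(-1759 + (-11 - 1*(-2488))) = 1/(-1759 + (-11 + 2488)) = 1/(-1759 + 2477) = 1/718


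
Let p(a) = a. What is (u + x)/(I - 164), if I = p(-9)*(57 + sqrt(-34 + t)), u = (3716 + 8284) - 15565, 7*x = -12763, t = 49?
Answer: 12767543/1599899 - 169731*sqrt(15)/1599899 ≈ 7.5693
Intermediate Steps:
x = -12763/7 (x = (1/7)*(-12763) = -12763/7 ≈ -1823.3)
u = -3565 (u = 12000 - 15565 = -3565)
I = -513 - 9*sqrt(15) (I = -9*(57 + sqrt(-34 + 49)) = -9*(57 + sqrt(15)) = -513 - 9*sqrt(15) ≈ -547.86)
(u + x)/(I - 164) = (-3565 - 12763/7)/((-513 - 9*sqrt(15)) - 164) = -37718/(7*(-677 - 9*sqrt(15)))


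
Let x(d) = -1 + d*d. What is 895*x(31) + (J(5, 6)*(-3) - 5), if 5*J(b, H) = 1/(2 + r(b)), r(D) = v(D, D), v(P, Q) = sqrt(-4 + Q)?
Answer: 4295974/5 ≈ 8.5920e+5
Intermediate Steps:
r(D) = sqrt(-4 + D)
J(b, H) = 1/(5*(2 + sqrt(-4 + b)))
x(d) = -1 + d**2
895*x(31) + (J(5, 6)*(-3) - 5) = 895*(-1 + 31**2) + ((1/(5*(2 + sqrt(-4 + 5))))*(-3) - 5) = 895*(-1 + 961) + ((1/(5*(2 + sqrt(1))))*(-3) - 5) = 895*960 + ((1/(5*(2 + 1)))*(-3) - 5) = 859200 + (((1/5)/3)*(-3) - 5) = 859200 + (((1/5)*(1/3))*(-3) - 5) = 859200 + ((1/15)*(-3) - 5) = 859200 + (-1/5 - 5) = 859200 - 26/5 = 4295974/5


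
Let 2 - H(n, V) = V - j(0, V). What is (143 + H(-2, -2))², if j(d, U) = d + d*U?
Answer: 21609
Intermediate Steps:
j(d, U) = d + U*d
H(n, V) = 2 - V (H(n, V) = 2 - (V - 0*(1 + V)) = 2 - (V - 1*0) = 2 - (V + 0) = 2 - V)
(143 + H(-2, -2))² = (143 + (2 - 1*(-2)))² = (143 + (2 + 2))² = (143 + 4)² = 147² = 21609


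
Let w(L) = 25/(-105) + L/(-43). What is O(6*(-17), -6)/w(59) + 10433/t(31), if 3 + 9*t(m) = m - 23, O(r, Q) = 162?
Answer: 67897404/3635 ≈ 18679.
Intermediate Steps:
w(L) = -5/21 - L/43 (w(L) = 25*(-1/105) + L*(-1/43) = -5/21 - L/43)
t(m) = -26/9 + m/9 (t(m) = -⅓ + (m - 23)/9 = -⅓ + (-23 + m)/9 = -⅓ + (-23/9 + m/9) = -26/9 + m/9)
O(6*(-17), -6)/w(59) + 10433/t(31) = 162/(-5/21 - 1/43*59) + 10433/(-26/9 + (⅑)*31) = 162/(-5/21 - 59/43) + 10433/(-26/9 + 31/9) = 162/(-1454/903) + 10433/(5/9) = 162*(-903/1454) + 10433*(9/5) = -73143/727 + 93897/5 = 67897404/3635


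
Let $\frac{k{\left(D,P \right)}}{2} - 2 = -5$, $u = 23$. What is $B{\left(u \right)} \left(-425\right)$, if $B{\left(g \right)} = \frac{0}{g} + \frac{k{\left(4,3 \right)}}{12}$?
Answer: $\frac{425}{2} \approx 212.5$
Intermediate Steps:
$k{\left(D,P \right)} = -6$ ($k{\left(D,P \right)} = 4 + 2 \left(-5\right) = 4 - 10 = -6$)
$B{\left(g \right)} = - \frac{1}{2}$ ($B{\left(g \right)} = \frac{0}{g} - \frac{6}{12} = 0 - \frac{1}{2} = - \frac{1}{2}$)
$B{\left(u \right)} \left(-425\right) = \left(- \frac{1}{2}\right) \left(-425\right) = \frac{425}{2}$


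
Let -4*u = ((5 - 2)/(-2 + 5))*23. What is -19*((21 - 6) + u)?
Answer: -703/4 ≈ -175.75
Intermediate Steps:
u = -23/4 (u = -(5 - 2)/(-2 + 5)*23/4 = -3/3*23/4 = -3*(⅓)*23/4 = -23/4 ≈ -5.7500)
-19*((21 - 6) + u) = -19*((21 - 6) - 23/4) = -19*(15 - 23/4) = -19*37/4 = -703/4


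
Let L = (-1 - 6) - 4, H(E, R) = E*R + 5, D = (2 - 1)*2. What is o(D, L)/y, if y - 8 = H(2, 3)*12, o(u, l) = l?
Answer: -11/140 ≈ -0.078571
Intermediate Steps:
D = 2 (D = 1*2 = 2)
H(E, R) = 5 + E*R
L = -11 (L = -7 - 4 = -11)
y = 140 (y = 8 + (5 + 2*3)*12 = 8 + (5 + 6)*12 = 8 + 11*12 = 8 + 132 = 140)
o(D, L)/y = -11/140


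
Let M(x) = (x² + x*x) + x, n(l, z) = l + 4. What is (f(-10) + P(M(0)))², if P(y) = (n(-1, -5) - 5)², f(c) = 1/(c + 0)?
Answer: 1521/100 ≈ 15.210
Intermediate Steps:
n(l, z) = 4 + l
f(c) = 1/c
M(x) = x + 2*x² (M(x) = (x² + x²) + x = 2*x² + x = x + 2*x²)
P(y) = 4 (P(y) = ((4 - 1) - 5)² = (3 - 5)² = (-2)² = 4)
(f(-10) + P(M(0)))² = (1/(-10) + 4)² = (-⅒ + 4)² = (39/10)² = 1521/100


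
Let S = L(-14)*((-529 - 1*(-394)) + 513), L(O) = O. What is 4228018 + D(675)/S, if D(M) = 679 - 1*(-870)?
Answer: 22374669707/5292 ≈ 4.2280e+6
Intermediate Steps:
D(M) = 1549 (D(M) = 679 + 870 = 1549)
S = -5292 (S = -14*((-529 - 1*(-394)) + 513) = -14*((-529 + 394) + 513) = -14*(-135 + 513) = -14*378 = -5292)
4228018 + D(675)/S = 4228018 + 1549/(-5292) = 4228018 + 1549*(-1/5292) = 4228018 - 1549/5292 = 22374669707/5292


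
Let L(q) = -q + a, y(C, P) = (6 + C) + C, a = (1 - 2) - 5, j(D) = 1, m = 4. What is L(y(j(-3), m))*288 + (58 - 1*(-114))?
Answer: -3860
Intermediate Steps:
a = -6 (a = -1 - 5 = -6)
y(C, P) = 6 + 2*C
L(q) = -6 - q (L(q) = -q - 6 = -6 - q)
L(y(j(-3), m))*288 + (58 - 1*(-114)) = (-6 - (6 + 2*1))*288 + (58 - 1*(-114)) = (-6 - (6 + 2))*288 + (58 + 114) = (-6 - 1*8)*288 + 172 = (-6 - 8)*288 + 172 = -14*288 + 172 = -4032 + 172 = -3860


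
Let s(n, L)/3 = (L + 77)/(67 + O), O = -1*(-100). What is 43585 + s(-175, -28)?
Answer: 7278842/167 ≈ 43586.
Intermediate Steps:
O = 100
s(n, L) = 231/167 + 3*L/167 (s(n, L) = 3*((L + 77)/(67 + 100)) = 3*((77 + L)/167) = 3*((77 + L)*(1/167)) = 3*(77/167 + L/167) = 231/167 + 3*L/167)
43585 + s(-175, -28) = 43585 + (231/167 + (3/167)*(-28)) = 43585 + (231/167 - 84/167) = 43585 + 147/167 = 7278842/167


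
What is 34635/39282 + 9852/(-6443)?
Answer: -54617653/84364642 ≈ -0.64740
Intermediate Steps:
34635/39282 + 9852/(-6443) = 34635*(1/39282) + 9852*(-1/6443) = 11545/13094 - 9852/6443 = -54617653/84364642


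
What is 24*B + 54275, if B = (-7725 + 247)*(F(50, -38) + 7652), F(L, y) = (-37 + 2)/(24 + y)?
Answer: -1373714149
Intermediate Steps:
F(L, y) = -35/(24 + y)
B = -57240351 (B = (-7725 + 247)*(-35/(24 - 38) + 7652) = -7478*(-35/(-14) + 7652) = -7478*(-35*(-1/14) + 7652) = -7478*(5/2 + 7652) = -7478*15309/2 = -57240351)
24*B + 54275 = 24*(-57240351) + 54275 = -1373768424 + 54275 = -1373714149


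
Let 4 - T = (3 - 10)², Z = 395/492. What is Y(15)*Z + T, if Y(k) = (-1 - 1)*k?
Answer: -5665/82 ≈ -69.085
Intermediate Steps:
Z = 395/492 (Z = 395*(1/492) = 395/492 ≈ 0.80285)
T = -45 (T = 4 - (3 - 10)² = 4 - 1*(-7)² = 4 - 1*49 = 4 - 49 = -45)
Y(k) = -2*k
Y(15)*Z + T = -2*15*(395/492) - 45 = -30*395/492 - 45 = -1975/82 - 45 = -5665/82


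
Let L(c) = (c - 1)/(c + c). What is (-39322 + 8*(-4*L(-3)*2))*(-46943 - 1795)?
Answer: 1918555124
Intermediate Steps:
L(c) = (-1 + c)/(2*c) (L(c) = (-1 + c)/((2*c)) = (-1 + c)*(1/(2*c)) = (-1 + c)/(2*c))
(-39322 + 8*(-4*L(-3)*2))*(-46943 - 1795) = (-39322 + 8*(-2*(-1 - 3)/(-3)*2))*(-46943 - 1795) = (-39322 + 8*(-2*(-1)*(-4)/3*2))*(-48738) = (-39322 + 8*(-4*2/3*2))*(-48738) = (-39322 + 8*(-8/3*2))*(-48738) = (-39322 + 8*(-16/3))*(-48738) = (-39322 - 128/3)*(-48738) = -118094/3*(-48738) = 1918555124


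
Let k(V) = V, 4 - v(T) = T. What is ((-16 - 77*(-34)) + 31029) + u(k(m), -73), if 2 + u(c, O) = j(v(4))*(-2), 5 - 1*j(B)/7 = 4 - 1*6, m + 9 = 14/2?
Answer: 33531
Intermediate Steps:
v(T) = 4 - T
m = -2 (m = -9 + 14/2 = -9 + 14*(1/2) = -9 + 7 = -2)
j(B) = 49 (j(B) = 35 - 7*(4 - 1*6) = 35 - 7*(4 - 6) = 35 - 7*(-2) = 35 + 14 = 49)
u(c, O) = -100 (u(c, O) = -2 + 49*(-2) = -2 - 98 = -100)
((-16 - 77*(-34)) + 31029) + u(k(m), -73) = ((-16 - 77*(-34)) + 31029) - 100 = ((-16 + 2618) + 31029) - 100 = (2602 + 31029) - 100 = 33631 - 100 = 33531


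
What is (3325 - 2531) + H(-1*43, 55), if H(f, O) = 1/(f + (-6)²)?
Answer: 5557/7 ≈ 793.86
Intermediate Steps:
H(f, O) = 1/(36 + f) (H(f, O) = 1/(f + 36) = 1/(36 + f))
(3325 - 2531) + H(-1*43, 55) = (3325 - 2531) + 1/(36 - 1*43) = 794 + 1/(36 - 43) = 794 + 1/(-7) = 794 - ⅐ = 5557/7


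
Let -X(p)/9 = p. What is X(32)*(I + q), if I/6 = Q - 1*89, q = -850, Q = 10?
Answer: 381312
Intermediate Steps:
X(p) = -9*p
I = -474 (I = 6*(10 - 1*89) = 6*(10 - 89) = 6*(-79) = -474)
X(32)*(I + q) = (-9*32)*(-474 - 850) = -288*(-1324) = 381312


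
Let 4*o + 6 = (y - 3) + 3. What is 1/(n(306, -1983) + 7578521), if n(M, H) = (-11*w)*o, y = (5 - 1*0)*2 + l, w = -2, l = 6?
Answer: 1/7578576 ≈ 1.3195e-7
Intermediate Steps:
y = 16 (y = (5 - 1*0)*2 + 6 = (5 + 0)*2 + 6 = 5*2 + 6 = 10 + 6 = 16)
o = 5/2 (o = -3/2 + ((16 - 3) + 3)/4 = -3/2 + (13 + 3)/4 = -3/2 + (¼)*16 = -3/2 + 4 = 5/2 ≈ 2.5000)
n(M, H) = 55 (n(M, H) = -11*(-2)*(5/2) = 22*(5/2) = 55)
1/(n(306, -1983) + 7578521) = 1/(55 + 7578521) = 1/7578576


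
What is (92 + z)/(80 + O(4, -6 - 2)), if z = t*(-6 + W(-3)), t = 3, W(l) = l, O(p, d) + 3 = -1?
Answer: 65/76 ≈ 0.85526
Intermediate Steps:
O(p, d) = -4 (O(p, d) = -3 - 1 = -4)
z = -27 (z = 3*(-6 - 3) = 3*(-9) = -27)
(92 + z)/(80 + O(4, -6 - 2)) = (92 - 27)/(80 - 4) = 65/76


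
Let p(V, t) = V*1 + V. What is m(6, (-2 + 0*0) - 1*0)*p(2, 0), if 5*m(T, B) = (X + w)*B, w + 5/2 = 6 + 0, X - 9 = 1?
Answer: -108/5 ≈ -21.600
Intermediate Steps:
X = 10 (X = 9 + 1 = 10)
w = 7/2 (w = -5/2 + (6 + 0) = -5/2 + 6 = 7/2 ≈ 3.5000)
p(V, t) = 2*V (p(V, t) = V + V = 2*V)
m(T, B) = 27*B/10 (m(T, B) = ((10 + 7/2)*B)/5 = (27*B/2)/5 = 27*B/10)
m(6, (-2 + 0*0) - 1*0)*p(2, 0) = (27*((-2 + 0*0) - 1*0)/10)*(2*2) = (27*((-2 + 0) + 0)/10)*4 = (27*(-2 + 0)/10)*4 = ((27/10)*(-2))*4 = -27/5*4 = -108/5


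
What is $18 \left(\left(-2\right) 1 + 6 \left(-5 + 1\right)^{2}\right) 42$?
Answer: $71064$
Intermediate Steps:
$18 \left(\left(-2\right) 1 + 6 \left(-5 + 1\right)^{2}\right) 42 = 18 \left(-2 + 6 \left(-4\right)^{2}\right) 42 = 18 \left(-2 + 6 \cdot 16\right) 42 = 18 \left(-2 + 96\right) 42 = 18 \cdot 94 \cdot 42 = 1692 \cdot 42 = 71064$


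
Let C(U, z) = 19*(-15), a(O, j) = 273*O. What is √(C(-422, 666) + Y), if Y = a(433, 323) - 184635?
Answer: I*√66711 ≈ 258.28*I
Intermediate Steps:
C(U, z) = -285
Y = -66426 (Y = 273*433 - 184635 = 118209 - 184635 = -66426)
√(C(-422, 666) + Y) = √(-285 - 66426) = √(-66711) = I*√66711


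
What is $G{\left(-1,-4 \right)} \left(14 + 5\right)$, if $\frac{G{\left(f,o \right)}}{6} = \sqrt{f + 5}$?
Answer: $228$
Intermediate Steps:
$G{\left(f,o \right)} = 6 \sqrt{5 + f}$ ($G{\left(f,o \right)} = 6 \sqrt{f + 5} = 6 \sqrt{5 + f}$)
$G{\left(-1,-4 \right)} \left(14 + 5\right) = 6 \sqrt{5 - 1} \left(14 + 5\right) = 6 \sqrt{4} \cdot 19 = 6 \cdot 2 \cdot 19 = 12 \cdot 19 = 228$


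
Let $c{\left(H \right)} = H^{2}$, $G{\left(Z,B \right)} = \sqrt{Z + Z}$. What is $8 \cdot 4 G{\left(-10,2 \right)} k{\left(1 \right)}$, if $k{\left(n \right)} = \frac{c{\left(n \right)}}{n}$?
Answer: $64 i \sqrt{5} \approx 143.11 i$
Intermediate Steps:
$G{\left(Z,B \right)} = \sqrt{2} \sqrt{Z}$ ($G{\left(Z,B \right)} = \sqrt{2 Z} = \sqrt{2} \sqrt{Z}$)
$k{\left(n \right)} = n$ ($k{\left(n \right)} = \frac{n^{2}}{n} = n$)
$8 \cdot 4 G{\left(-10,2 \right)} k{\left(1 \right)} = 8 \cdot 4 \sqrt{2} \sqrt{-10} \cdot 1 = 32 \sqrt{2} i \sqrt{10} \cdot 1 = 32 \cdot 2 i \sqrt{5} \cdot 1 = 64 i \sqrt{5} \cdot 1 = 64 i \sqrt{5}$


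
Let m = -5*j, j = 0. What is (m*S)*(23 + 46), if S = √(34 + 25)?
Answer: 0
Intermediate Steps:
S = √59 ≈ 7.6811
m = 0 (m = -5*0 = 0)
(m*S)*(23 + 46) = (0*√59)*(23 + 46) = 0*69 = 0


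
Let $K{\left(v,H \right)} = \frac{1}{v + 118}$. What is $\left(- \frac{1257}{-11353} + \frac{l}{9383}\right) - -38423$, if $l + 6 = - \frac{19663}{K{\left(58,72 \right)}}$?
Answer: $\frac{4053740256626}{106525199} \approx 38054.0$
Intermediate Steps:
$K{\left(v,H \right)} = \frac{1}{118 + v}$
$l = -3460694$ ($l = -6 - \frac{19663}{\frac{1}{118 + 58}} = -6 - \frac{19663}{\frac{1}{176}} = -6 - 19663 \frac{1}{\frac{1}{176}} = -6 - 3460688 = -3460694$)
$\left(- \frac{1257}{-11353} + \frac{l}{9383}\right) - -38423 = \left(- \frac{1257}{-11353} - \frac{3460694}{9383}\right) - -38423 = \left(\left(-1257\right) \left(- \frac{1}{11353}\right) - \frac{3460694}{9383}\right) + 38423 = \left(\frac{1257}{11353} - \frac{3460694}{9383}\right) + 38423 = - \frac{39277464551}{106525199} + 38423 = \frac{4053740256626}{106525199}$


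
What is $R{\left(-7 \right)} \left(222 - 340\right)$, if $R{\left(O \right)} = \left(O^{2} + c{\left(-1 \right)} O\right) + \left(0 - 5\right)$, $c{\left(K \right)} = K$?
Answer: $-6018$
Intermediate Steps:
$R{\left(O \right)} = -5 + O^{2} - O$ ($R{\left(O \right)} = \left(O^{2} - O\right) + \left(0 - 5\right) = \left(O^{2} - O\right) - 5 = -5 + O^{2} - O$)
$R{\left(-7 \right)} \left(222 - 340\right) = \left(-5 + \left(-7\right)^{2} - -7\right) \left(222 - 340\right) = \left(-5 + 49 + 7\right) \left(-118\right) = 51 \left(-118\right) = -6018$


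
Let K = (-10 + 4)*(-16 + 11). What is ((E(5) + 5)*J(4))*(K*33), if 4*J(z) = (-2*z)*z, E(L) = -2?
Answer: -23760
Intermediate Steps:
K = 30 (K = -6*(-5) = 30)
J(z) = -z²/2 (J(z) = ((-2*z)*z)/4 = (-2*z²)/4 = -z²/2)
((E(5) + 5)*J(4))*(K*33) = ((-2 + 5)*(-½*4²))*(30*33) = (3*(-½*16))*990 = (3*(-8))*990 = -24*990 = -23760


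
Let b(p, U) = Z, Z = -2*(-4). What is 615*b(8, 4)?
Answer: 4920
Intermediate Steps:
Z = 8
b(p, U) = 8
615*b(8, 4) = 615*8 = 4920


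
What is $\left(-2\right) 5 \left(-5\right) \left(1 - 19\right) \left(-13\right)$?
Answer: $11700$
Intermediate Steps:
$\left(-2\right) 5 \left(-5\right) \left(1 - 19\right) \left(-13\right) = \left(-10\right) \left(-5\right) \left(-18\right) \left(-13\right) = 50 \left(-18\right) \left(-13\right) = \left(-900\right) \left(-13\right) = 11700$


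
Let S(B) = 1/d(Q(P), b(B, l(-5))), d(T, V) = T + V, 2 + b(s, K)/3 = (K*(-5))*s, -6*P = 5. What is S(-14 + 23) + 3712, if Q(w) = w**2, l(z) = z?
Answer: 89492644/24109 ≈ 3712.0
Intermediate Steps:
P = -5/6 (P = -1/6*5 = -5/6 ≈ -0.83333)
b(s, K) = -6 - 15*K*s (b(s, K) = -6 + 3*((K*(-5))*s) = -6 + 3*((-5*K)*s) = -6 + 3*(-5*K*s) = -6 - 15*K*s)
S(B) = 1/(-191/36 + 75*B) (S(B) = 1/((-5/6)**2 + (-6 - 15*(-5)*B)) = 1/(25/36 + (-6 + 75*B)) = 1/(-191/36 + 75*B))
S(-14 + 23) + 3712 = 36/(-191 + 2700*(-14 + 23)) + 3712 = 36/(-191 + 2700*9) + 3712 = 36/(-191 + 24300) + 3712 = 36/24109 + 3712 = 89492644/24109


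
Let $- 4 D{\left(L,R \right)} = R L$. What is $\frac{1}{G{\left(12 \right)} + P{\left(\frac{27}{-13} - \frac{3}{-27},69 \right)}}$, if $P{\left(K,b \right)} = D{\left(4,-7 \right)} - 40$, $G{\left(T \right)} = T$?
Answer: $- \frac{1}{21} \approx -0.047619$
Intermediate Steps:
$D{\left(L,R \right)} = - \frac{L R}{4}$ ($D{\left(L,R \right)} = - \frac{R L}{4} = - \frac{L R}{4}$)
$P{\left(K,b \right)} = -33$ ($P{\left(K,b \right)} = \left(- \frac{1}{4}\right) 4 \left(-7\right) - 40 = 7 - 40 = -33$)
$\frac{1}{G{\left(12 \right)} + P{\left(\frac{27}{-13} - \frac{3}{-27},69 \right)}} = \frac{1}{12 - 33} = \frac{1}{-21} = - \frac{1}{21}$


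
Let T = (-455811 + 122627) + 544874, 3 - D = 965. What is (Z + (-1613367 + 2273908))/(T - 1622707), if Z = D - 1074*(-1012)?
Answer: -1746467/1411017 ≈ -1.2377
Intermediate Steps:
D = -962 (D = 3 - 1*965 = 3 - 965 = -962)
Z = 1085926 (Z = -962 - 1074*(-1012) = -962 + 1086888 = 1085926)
T = 211690 (T = -333184 + 544874 = 211690)
(Z + (-1613367 + 2273908))/(T - 1622707) = (1085926 + (-1613367 + 2273908))/(211690 - 1622707) = (1085926 + 660541)/(-1411017) = 1746467*(-1/1411017) = -1746467/1411017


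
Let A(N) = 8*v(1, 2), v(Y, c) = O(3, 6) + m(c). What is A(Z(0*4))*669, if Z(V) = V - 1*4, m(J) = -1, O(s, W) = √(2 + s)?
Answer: -5352 + 5352*√5 ≈ 6615.4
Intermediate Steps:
Z(V) = -4 + V (Z(V) = V - 4 = -4 + V)
v(Y, c) = -1 + √5 (v(Y, c) = √(2 + 3) - 1 = √5 - 1 = -1 + √5)
A(N) = -8 + 8*√5 (A(N) = 8*(-1 + √5) = -8 + 8*√5)
A(Z(0*4))*669 = (-8 + 8*√5)*669 = -5352 + 5352*√5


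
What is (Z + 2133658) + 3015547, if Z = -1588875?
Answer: 3560330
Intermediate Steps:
(Z + 2133658) + 3015547 = (-1588875 + 2133658) + 3015547 = 544783 + 3015547 = 3560330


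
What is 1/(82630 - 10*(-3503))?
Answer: 1/117660 ≈ 8.4991e-6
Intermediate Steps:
1/(82630 - 10*(-3503)) = 1/(82630 + 35030) = 1/117660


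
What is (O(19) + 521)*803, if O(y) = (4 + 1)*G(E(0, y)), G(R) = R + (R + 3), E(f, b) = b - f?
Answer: 582978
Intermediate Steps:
G(R) = 3 + 2*R (G(R) = R + (3 + R) = 3 + 2*R)
O(y) = 15 + 10*y (O(y) = (4 + 1)*(3 + 2*(y - 1*0)) = 5*(3 + 2*(y + 0)) = 5*(3 + 2*y) = 15 + 10*y)
(O(19) + 521)*803 = ((15 + 10*19) + 521)*803 = ((15 + 190) + 521)*803 = (205 + 521)*803 = 726*803 = 582978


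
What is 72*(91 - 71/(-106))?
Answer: 349812/53 ≈ 6600.2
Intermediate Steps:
72*(91 - 71/(-106)) = 72*(91 - 71*(-1/106)) = 72*(91 + 71/106) = 72*(9717/106) = 349812/53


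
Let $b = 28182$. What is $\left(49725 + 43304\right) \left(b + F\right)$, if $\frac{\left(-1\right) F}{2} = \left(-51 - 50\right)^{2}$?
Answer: $723765620$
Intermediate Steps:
$F = -20402$ ($F = - 2 \left(-51 - 50\right)^{2} = - 2 \left(-101\right)^{2} = \left(-2\right) 10201 = -20402$)
$\left(49725 + 43304\right) \left(b + F\right) = \left(49725 + 43304\right) \left(28182 - 20402\right) = 93029 \cdot 7780 = 723765620$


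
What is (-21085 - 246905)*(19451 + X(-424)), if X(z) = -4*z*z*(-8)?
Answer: -1546914121170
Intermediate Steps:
X(z) = 32*z**2 (X(z) = -4*z**2*(-8) = 32*z**2)
(-21085 - 246905)*(19451 + X(-424)) = (-21085 - 246905)*(19451 + 32*(-424)**2) = -267990*(19451 + 32*179776) = -267990*(19451 + 5752832) = -267990*5772283 = -1546914121170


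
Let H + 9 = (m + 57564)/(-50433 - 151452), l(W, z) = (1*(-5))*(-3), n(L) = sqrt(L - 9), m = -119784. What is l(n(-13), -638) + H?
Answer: 84902/13459 ≈ 6.3082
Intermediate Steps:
n(L) = sqrt(-9 + L)
l(W, z) = 15 (l(W, z) = -5*(-3) = 15)
H = -116983/13459 (H = -9 + (-119784 + 57564)/(-50433 - 151452) = -9 - 62220/(-201885) = -9 - 62220*(-1/201885) = -9 + 4148/13459 = -116983/13459 ≈ -8.6918)
l(n(-13), -638) + H = 15 - 116983/13459 = 84902/13459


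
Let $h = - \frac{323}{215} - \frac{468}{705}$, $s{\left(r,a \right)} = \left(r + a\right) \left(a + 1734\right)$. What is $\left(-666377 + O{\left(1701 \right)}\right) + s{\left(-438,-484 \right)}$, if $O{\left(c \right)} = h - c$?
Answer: $- \frac{18396962579}{10105} \approx -1.8206 \cdot 10^{6}$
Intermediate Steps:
$s{\left(r,a \right)} = \left(1734 + a\right) \left(a + r\right)$ ($s{\left(r,a \right)} = \left(a + r\right) \left(1734 + a\right) = \left(1734 + a\right) \left(a + r\right)$)
$h = - \frac{21889}{10105}$ ($h = \left(-323\right) \frac{1}{215} - \frac{156}{235} = - \frac{323}{215} - \frac{156}{235} = - \frac{21889}{10105} \approx -2.1662$)
$O{\left(c \right)} = - \frac{21889}{10105} - c$
$\left(-666377 + O{\left(1701 \right)}\right) + s{\left(-438,-484 \right)} = \left(-666377 - \frac{17210494}{10105}\right) + \left(\left(-484\right)^{2} + 1734 \left(-484\right) + 1734 \left(-438\right) - -211992\right) = \left(-666377 - \frac{17210494}{10105}\right) + \left(234256 - 839256 - 759492 + 211992\right) = \left(-666377 - \frac{17210494}{10105}\right) - 1152500 = - \frac{6750950079}{10105} - 1152500 = - \frac{18396962579}{10105}$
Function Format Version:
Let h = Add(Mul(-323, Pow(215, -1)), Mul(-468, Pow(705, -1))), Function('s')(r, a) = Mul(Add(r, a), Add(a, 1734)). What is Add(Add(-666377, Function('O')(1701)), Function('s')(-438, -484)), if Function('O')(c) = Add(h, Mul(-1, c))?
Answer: Rational(-18396962579, 10105) ≈ -1.8206e+6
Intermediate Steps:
Function('s')(r, a) = Mul(Add(1734, a), Add(a, r)) (Function('s')(r, a) = Mul(Add(a, r), Add(1734, a)) = Mul(Add(1734, a), Add(a, r)))
h = Rational(-21889, 10105) (h = Add(Mul(-323, Rational(1, 215)), Mul(-468, Rational(1, 705))) = Add(Rational(-323, 215), Rational(-156, 235)) = Rational(-21889, 10105) ≈ -2.1662)
Function('O')(c) = Add(Rational(-21889, 10105), Mul(-1, c))
Add(Add(-666377, Function('O')(1701)), Function('s')(-438, -484)) = Add(Add(-666377, Add(Rational(-21889, 10105), Mul(-1, 1701))), Add(Pow(-484, 2), Mul(1734, -484), Mul(1734, -438), Mul(-484, -438))) = Add(Add(-666377, Add(Rational(-21889, 10105), -1701)), Add(234256, -839256, -759492, 211992)) = Add(Add(-666377, Rational(-17210494, 10105)), -1152500) = Add(Rational(-6750950079, 10105), -1152500) = Rational(-18396962579, 10105)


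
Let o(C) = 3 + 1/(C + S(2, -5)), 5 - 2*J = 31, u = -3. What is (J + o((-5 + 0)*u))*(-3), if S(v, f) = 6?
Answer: 209/7 ≈ 29.857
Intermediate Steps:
J = -13 (J = 5/2 - ½*31 = 5/2 - 31/2 = -13)
o(C) = 3 + 1/(6 + C) (o(C) = 3 + 1/(C + 6) = 3 + 1/(6 + C))
(J + o((-5 + 0)*u))*(-3) = (-13 + (19 + 3*((-5 + 0)*(-3)))/(6 + (-5 + 0)*(-3)))*(-3) = (-13 + (19 + 3*(-5*(-3)))/(6 - 5*(-3)))*(-3) = (-13 + (19 + 3*15)/(6 + 15))*(-3) = (-13 + (19 + 45)/21)*(-3) = (-13 + (1/21)*64)*(-3) = (-13 + 64/21)*(-3) = -209/21*(-3) = 209/7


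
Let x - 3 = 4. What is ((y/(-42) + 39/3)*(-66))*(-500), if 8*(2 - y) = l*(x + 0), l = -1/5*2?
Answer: 2990075/7 ≈ 4.2715e+5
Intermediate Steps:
x = 7 (x = 3 + 4 = 7)
l = -2/5 (l = -1*1/5*2 = -1/5*2 = -2/5 ≈ -0.40000)
y = 47/20 (y = 2 - (-1)*(7 + 0)/20 = 2 - (-1)*7/20 = 2 - 1/8*(-14/5) = 2 + 7/20 = 47/20 ≈ 2.3500)
((y/(-42) + 39/3)*(-66))*(-500) = (((47/20)/(-42) + 39/3)*(-66))*(-500) = (((47/20)*(-1/42) + 39*(1/3))*(-66))*(-500) = ((-47/840 + 13)*(-66))*(-500) = ((10873/840)*(-66))*(-500) = -119603/140*(-500) = 2990075/7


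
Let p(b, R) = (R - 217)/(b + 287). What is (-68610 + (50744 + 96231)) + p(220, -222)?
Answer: 39730616/507 ≈ 78364.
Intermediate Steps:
p(b, R) = (-217 + R)/(287 + b)
(-68610 + (50744 + 96231)) + p(220, -222) = (-68610 + (50744 + 96231)) + (-217 - 222)/(287 + 220) = (-68610 + 146975) - 439/507 = 78365 + (1/507)*(-439) = 78365 - 439/507 = 39730616/507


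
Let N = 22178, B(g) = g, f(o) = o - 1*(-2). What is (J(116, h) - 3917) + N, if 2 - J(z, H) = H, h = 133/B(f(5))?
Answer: 18244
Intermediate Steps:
f(o) = 2 + o (f(o) = o + 2 = 2 + o)
h = 19 (h = 133/(2 + 5) = 133/7 = 133*(⅐) = 19)
J(z, H) = 2 - H
(J(116, h) - 3917) + N = ((2 - 1*19) - 3917) + 22178 = ((2 - 19) - 3917) + 22178 = (-17 - 3917) + 22178 = -3934 + 22178 = 18244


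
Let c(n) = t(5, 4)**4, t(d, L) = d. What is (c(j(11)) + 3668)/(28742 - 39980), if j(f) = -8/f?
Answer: -1431/3746 ≈ -0.38201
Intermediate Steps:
c(n) = 625 (c(n) = 5**4 = 625)
(c(j(11)) + 3668)/(28742 - 39980) = (625 + 3668)/(28742 - 39980) = 4293/(-11238) = 4293*(-1/11238) = -1431/3746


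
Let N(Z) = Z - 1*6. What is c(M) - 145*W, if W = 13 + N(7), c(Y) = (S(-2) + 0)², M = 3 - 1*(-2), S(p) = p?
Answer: -2026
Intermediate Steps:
M = 5 (M = 3 + 2 = 5)
N(Z) = -6 + Z (N(Z) = Z - 6 = -6 + Z)
c(Y) = 4 (c(Y) = (-2 + 0)² = (-2)² = 4)
W = 14 (W = 13 + (-6 + 7) = 13 + 1 = 14)
c(M) - 145*W = 4 - 145*14 = 4 - 2030 = -2026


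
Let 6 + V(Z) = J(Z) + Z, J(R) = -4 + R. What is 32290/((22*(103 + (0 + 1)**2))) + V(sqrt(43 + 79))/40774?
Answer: 329142395/23322728 + sqrt(122)/20387 ≈ 14.113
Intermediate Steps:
V(Z) = -10 + 2*Z (V(Z) = -6 + ((-4 + Z) + Z) = -6 + (-4 + 2*Z) = -10 + 2*Z)
32290/((22*(103 + (0 + 1)**2))) + V(sqrt(43 + 79))/40774 = 32290/((22*(103 + (0 + 1)**2))) + (-10 + 2*sqrt(43 + 79))/40774 = 32290/((22*(103 + 1**2))) + (-10 + 2*sqrt(122))*(1/40774) = 32290/((22*(103 + 1))) + (-5/20387 + sqrt(122)/20387) = 32290/((22*104)) + (-5/20387 + sqrt(122)/20387) = 32290/2288 + (-5/20387 + sqrt(122)/20387) = 32290*(1/2288) + (-5/20387 + sqrt(122)/20387) = 16145/1144 + (-5/20387 + sqrt(122)/20387) = 329142395/23322728 + sqrt(122)/20387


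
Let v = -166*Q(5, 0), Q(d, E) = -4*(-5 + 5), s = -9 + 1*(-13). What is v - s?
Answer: 22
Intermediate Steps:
s = -22 (s = -9 - 13 = -22)
Q(d, E) = 0 (Q(d, E) = -4*0 = 0)
v = 0 (v = -166*0 = 0)
v - s = 0 - 1*(-22) = 0 + 22 = 22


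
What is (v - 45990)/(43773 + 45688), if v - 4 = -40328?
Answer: -86314/89461 ≈ -0.96482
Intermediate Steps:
v = -40324 (v = 4 - 40328 = -40324)
(v - 45990)/(43773 + 45688) = (-40324 - 45990)/(43773 + 45688) = -86314/89461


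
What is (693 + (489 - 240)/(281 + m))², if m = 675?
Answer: 439246841049/913936 ≈ 4.8061e+5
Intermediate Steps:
(693 + (489 - 240)/(281 + m))² = (693 + (489 - 240)/(281 + 675))² = (693 + 249/956)² = (662757/956)² = 439246841049/913936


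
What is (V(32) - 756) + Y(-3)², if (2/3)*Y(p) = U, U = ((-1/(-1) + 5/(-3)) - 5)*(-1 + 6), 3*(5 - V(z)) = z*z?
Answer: 8567/12 ≈ 713.92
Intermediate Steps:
V(z) = 5 - z²/3 (V(z) = 5 - z*z/3 = 5 - z²/3)
U = -85/3 (U = ((-1*(-1) + 5*(-⅓)) - 5)*5 = ((1 - 5/3) - 5)*5 = (-⅔ - 5)*5 = -17/3*5 = -85/3 ≈ -28.333)
Y(p) = -85/2 (Y(p) = (3/2)*(-85/3) = -85/2)
(V(32) - 756) + Y(-3)² = ((5 - ⅓*32²) - 756) + (-85/2)² = ((5 - ⅓*1024) - 756) + 7225/4 = ((5 - 1024/3) - 756) + 7225/4 = (-1009/3 - 756) + 7225/4 = -3277/3 + 7225/4 = 8567/12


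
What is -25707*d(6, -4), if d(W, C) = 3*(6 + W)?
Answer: -925452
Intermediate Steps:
d(W, C) = 18 + 3*W
-25707*d(6, -4) = -25707*(18 + 3*6) = -25707*(18 + 18) = -25707*36 = -925452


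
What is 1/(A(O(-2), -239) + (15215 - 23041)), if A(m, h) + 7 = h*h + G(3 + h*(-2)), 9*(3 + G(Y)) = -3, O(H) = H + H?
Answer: 3/147854 ≈ 2.0290e-5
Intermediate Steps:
O(H) = 2*H
G(Y) = -10/3 (G(Y) = -3 + (⅑)*(-3) = -3 - ⅓ = -10/3)
A(m, h) = -31/3 + h² (A(m, h) = -7 + (h*h - 10/3) = -7 + (h² - 10/3) = -7 + (-10/3 + h²) = -31/3 + h²)
1/(A(O(-2), -239) + (15215 - 23041)) = 1/((-31/3 + (-239)²) + (15215 - 23041)) = 1/((-31/3 + 57121) - 7826) = 1/(171332/3 - 7826) = 1/(147854/3) = 3/147854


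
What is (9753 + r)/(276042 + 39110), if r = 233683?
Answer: 60859/78788 ≈ 0.77244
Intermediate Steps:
(9753 + r)/(276042 + 39110) = (9753 + 233683)/(276042 + 39110) = 243436/315152 = 243436*(1/315152) = 60859/78788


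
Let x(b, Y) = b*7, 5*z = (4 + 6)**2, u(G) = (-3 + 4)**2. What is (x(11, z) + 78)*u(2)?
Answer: 155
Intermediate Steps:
u(G) = 1 (u(G) = 1**2 = 1)
z = 20 (z = (4 + 6)**2/5 = (1/5)*10**2 = (1/5)*100 = 20)
x(b, Y) = 7*b
(x(11, z) + 78)*u(2) = (7*11 + 78)*1 = (77 + 78)*1 = 155*1 = 155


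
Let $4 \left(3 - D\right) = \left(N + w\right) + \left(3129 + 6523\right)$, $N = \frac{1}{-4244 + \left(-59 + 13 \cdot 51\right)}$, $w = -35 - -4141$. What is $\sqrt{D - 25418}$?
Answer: $\frac{i \sqrt{382310582290}}{3640} \approx 169.87 i$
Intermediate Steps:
$w = 4106$ ($w = -35 + 4141 = 4106$)
$N = - \frac{1}{3640}$ ($N = \frac{1}{-4244 + \left(-59 + 663\right)} = \frac{1}{-4244 + 604} = \frac{1}{-3640} = - \frac{1}{3640} \approx -0.00027473$)
$D = - \frac{50035439}{14560}$ ($D = 3 - \frac{\left(- \frac{1}{3640} + 4106\right) + \left(3129 + 6523\right)}{4} = 3 - \frac{\frac{14945839}{3640} + 9652}{4} = 3 - \frac{50079119}{14560} = - \frac{50035439}{14560} \approx -3436.5$)
$\sqrt{D - 25418} = \sqrt{- \frac{50035439}{14560} - 25418} = \sqrt{- \frac{420121519}{14560}} = \frac{i \sqrt{382310582290}}{3640}$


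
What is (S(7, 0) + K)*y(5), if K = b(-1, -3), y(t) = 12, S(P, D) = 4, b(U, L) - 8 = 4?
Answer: 192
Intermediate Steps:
b(U, L) = 12 (b(U, L) = 8 + 4 = 12)
K = 12
(S(7, 0) + K)*y(5) = (4 + 12)*12 = 16*12 = 192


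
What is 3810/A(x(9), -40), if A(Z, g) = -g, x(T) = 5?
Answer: 381/4 ≈ 95.250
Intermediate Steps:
3810/A(x(9), -40) = 3810/((-1*(-40))) = 3810/40 = 3810*(1/40) = 381/4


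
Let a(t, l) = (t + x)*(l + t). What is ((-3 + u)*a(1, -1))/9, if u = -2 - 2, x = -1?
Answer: 0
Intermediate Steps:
a(t, l) = (-1 + t)*(l + t) (a(t, l) = (t - 1)*(l + t) = (-1 + t)*(l + t))
u = -4
((-3 + u)*a(1, -1))/9 = ((-3 - 4)*(1² - 1*(-1) - 1*1 - 1*1))/9 = -7*(1 + 1 - 1 - 1)*(⅑) = -7*0*(⅑) = 0*(⅑) = 0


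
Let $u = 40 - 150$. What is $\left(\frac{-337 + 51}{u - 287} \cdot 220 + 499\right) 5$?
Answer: $\frac{1305115}{397} \approx 3287.4$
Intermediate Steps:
$u = -110$
$\left(\frac{-337 + 51}{u - 287} \cdot 220 + 499\right) 5 = \left(\frac{-337 + 51}{-110 - 287} \cdot 220 + 499\right) 5 = \left(- \frac{286}{-397} \cdot 220 + 499\right) 5 = \left(\left(-286\right) \left(- \frac{1}{397}\right) 220 + 499\right) 5 = \left(\frac{286}{397} \cdot 220 + 499\right) 5 = \left(\frac{62920}{397} + 499\right) 5 = \frac{261023}{397} \cdot 5 = \frac{1305115}{397}$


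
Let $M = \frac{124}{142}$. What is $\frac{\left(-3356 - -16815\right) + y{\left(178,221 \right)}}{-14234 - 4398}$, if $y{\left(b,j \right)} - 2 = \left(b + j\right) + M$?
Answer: $- \frac{492061}{661436} \approx -0.74393$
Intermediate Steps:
$M = \frac{62}{71}$ ($M = 124 \cdot \frac{1}{142} = \frac{62}{71} \approx 0.87324$)
$y{\left(b,j \right)} = \frac{204}{71} + b + j$ ($y{\left(b,j \right)} = 2 + \left(\left(b + j\right) + \frac{62}{71}\right) = 2 + \left(\frac{62}{71} + b + j\right) = \frac{204}{71} + b + j$)
$\frac{\left(-3356 - -16815\right) + y{\left(178,221 \right)}}{-14234 - 4398} = \frac{\left(-3356 - -16815\right) + \left(\frac{204}{71} + 178 + 221\right)}{-14234 - 4398} = \frac{\left(-3356 + 16815\right) + \frac{28533}{71}}{-18632} = \left(13459 + \frac{28533}{71}\right) \left(- \frac{1}{18632}\right) = \frac{984122}{71} \left(- \frac{1}{18632}\right) = - \frac{492061}{661436}$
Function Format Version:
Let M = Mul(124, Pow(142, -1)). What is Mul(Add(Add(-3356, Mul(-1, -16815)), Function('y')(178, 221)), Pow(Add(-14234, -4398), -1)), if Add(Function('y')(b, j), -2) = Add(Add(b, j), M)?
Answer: Rational(-492061, 661436) ≈ -0.74393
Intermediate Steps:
M = Rational(62, 71) (M = Mul(124, Rational(1, 142)) = Rational(62, 71) ≈ 0.87324)
Function('y')(b, j) = Add(Rational(204, 71), b, j) (Function('y')(b, j) = Add(2, Add(Add(b, j), Rational(62, 71))) = Add(2, Add(Rational(62, 71), b, j)) = Add(Rational(204, 71), b, j))
Mul(Add(Add(-3356, Mul(-1, -16815)), Function('y')(178, 221)), Pow(Add(-14234, -4398), -1)) = Mul(Add(Add(-3356, Mul(-1, -16815)), Add(Rational(204, 71), 178, 221)), Pow(Add(-14234, -4398), -1)) = Mul(Add(Add(-3356, 16815), Rational(28533, 71)), Pow(-18632, -1)) = Mul(Add(13459, Rational(28533, 71)), Rational(-1, 18632)) = Mul(Rational(984122, 71), Rational(-1, 18632)) = Rational(-492061, 661436)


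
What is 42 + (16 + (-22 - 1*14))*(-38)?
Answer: 802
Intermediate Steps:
42 + (16 + (-22 - 1*14))*(-38) = 42 + (16 + (-22 - 14))*(-38) = 42 + (16 - 36)*(-38) = 42 - 20*(-38) = 42 + 760 = 802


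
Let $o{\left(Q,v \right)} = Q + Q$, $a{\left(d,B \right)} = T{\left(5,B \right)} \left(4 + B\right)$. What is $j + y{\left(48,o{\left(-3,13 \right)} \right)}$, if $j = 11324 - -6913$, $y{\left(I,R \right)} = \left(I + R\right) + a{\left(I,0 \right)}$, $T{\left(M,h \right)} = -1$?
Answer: $18275$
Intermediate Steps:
$a{\left(d,B \right)} = -4 - B$ ($a{\left(d,B \right)} = - (4 + B) = -4 - B$)
$o{\left(Q,v \right)} = 2 Q$
$y{\left(I,R \right)} = -4 + I + R$ ($y{\left(I,R \right)} = \left(I + R\right) - 4 = -4 + I + R$)
$j = 18237$ ($j = 11324 + 6913 = 18237$)
$j + y{\left(48,o{\left(-3,13 \right)} \right)} = 18237 + \left(-4 + 48 + 2 \left(-3\right)\right) = 18237 - -38 = 18237 + 38 = 18275$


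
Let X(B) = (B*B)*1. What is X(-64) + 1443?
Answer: 5539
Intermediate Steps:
X(B) = B**2 (X(B) = B**2*1 = B**2)
X(-64) + 1443 = (-64)**2 + 1443 = 4096 + 1443 = 5539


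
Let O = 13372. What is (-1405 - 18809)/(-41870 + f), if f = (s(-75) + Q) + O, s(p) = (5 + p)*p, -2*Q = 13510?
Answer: 6738/10001 ≈ 0.67373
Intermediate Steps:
Q = -6755 (Q = -½*13510 = -6755)
s(p) = p*(5 + p)
f = 11867 (f = (-75*(5 - 75) - 6755) + 13372 = (-75*(-70) - 6755) + 13372 = (5250 - 6755) + 13372 = -1505 + 13372 = 11867)
(-1405 - 18809)/(-41870 + f) = (-1405 - 18809)/(-41870 + 11867) = -20214/(-30003) = -20214*(-1/30003) = 6738/10001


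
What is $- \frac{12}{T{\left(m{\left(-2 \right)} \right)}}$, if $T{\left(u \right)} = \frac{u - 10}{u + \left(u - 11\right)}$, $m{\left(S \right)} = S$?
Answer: $-15$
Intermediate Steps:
$T{\left(u \right)} = \frac{-10 + u}{-11 + 2 u}$ ($T{\left(u \right)} = \frac{-10 + u}{u + \left(u - 11\right)} = \frac{-10 + u}{u + \left(-11 + u\right)} = \frac{-10 + u}{-11 + 2 u}$)
$- \frac{12}{T{\left(m{\left(-2 \right)} \right)}} = - \frac{12}{\frac{1}{-11 + 2 \left(-2\right)} \left(-10 - 2\right)} = - \frac{12}{\frac{1}{-11 - 4} \left(-12\right)} = - \frac{12}{\frac{1}{-15} \left(-12\right)} = - \frac{12}{\left(- \frac{1}{15}\right) \left(-12\right)} = - \frac{12}{\frac{4}{5}} = \left(-12\right) \frac{5}{4} = -15$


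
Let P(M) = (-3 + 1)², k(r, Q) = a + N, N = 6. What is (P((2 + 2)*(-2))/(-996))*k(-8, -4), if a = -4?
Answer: -2/249 ≈ -0.0080321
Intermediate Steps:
k(r, Q) = 2 (k(r, Q) = -4 + 6 = 2)
P(M) = 4 (P(M) = (-2)² = 4)
(P((2 + 2)*(-2))/(-996))*k(-8, -4) = (4/(-996))*2 = (4*(-1/996))*2 = -1/249*2 = -2/249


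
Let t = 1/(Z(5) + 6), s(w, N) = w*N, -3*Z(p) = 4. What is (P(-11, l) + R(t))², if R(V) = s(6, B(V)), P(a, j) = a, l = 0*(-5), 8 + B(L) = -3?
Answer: 5929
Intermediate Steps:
Z(p) = -4/3 (Z(p) = -⅓*4 = -4/3)
B(L) = -11 (B(L) = -8 - 3 = -11)
l = 0
s(w, N) = N*w
t = 3/14 (t = 1/(-4/3 + 6) = 1/(14/3) = 3/14 ≈ 0.21429)
R(V) = -66 (R(V) = -11*6 = -66)
(P(-11, l) + R(t))² = (-11 - 66)² = (-77)² = 5929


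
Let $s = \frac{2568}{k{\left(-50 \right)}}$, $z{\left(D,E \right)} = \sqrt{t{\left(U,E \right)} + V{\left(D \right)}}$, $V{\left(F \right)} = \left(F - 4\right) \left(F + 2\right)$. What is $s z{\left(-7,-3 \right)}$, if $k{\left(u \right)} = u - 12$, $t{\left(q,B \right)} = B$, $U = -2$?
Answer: $- \frac{2568 \sqrt{13}}{31} \approx -298.68$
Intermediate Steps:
$V{\left(F \right)} = \left(-4 + F\right) \left(2 + F\right)$
$k{\left(u \right)} = -12 + u$
$z{\left(D,E \right)} = \sqrt{-8 + E + D^{2} - 2 D}$ ($z{\left(D,E \right)} = \sqrt{E - \left(8 - D^{2} + 2 D\right)} = \sqrt{-8 + E + D^{2} - 2 D}$)
$s = - \frac{1284}{31}$ ($s = \frac{2568}{-12 - 50} = \frac{2568}{-62} = 2568 \left(- \frac{1}{62}\right) = - \frac{1284}{31} \approx -41.419$)
$s z{\left(-7,-3 \right)} = - \frac{1284 \sqrt{-8 - 3 + \left(-7\right)^{2} - -14}}{31} = - \frac{1284 \sqrt{-8 - 3 + 49 + 14}}{31} = - \frac{1284 \sqrt{52}}{31} = - \frac{1284 \cdot 2 \sqrt{13}}{31} = - \frac{2568 \sqrt{13}}{31}$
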